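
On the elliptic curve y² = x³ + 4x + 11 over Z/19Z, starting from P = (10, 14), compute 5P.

Double-and-add on 5 = (101)₂. Start with P = (10, 14) for the leading 1-bit.
double: tangent at (10, 14): λ = (3·10² + 4)/(2·14) ≡ 0/9. 9⁻¹ ≡ 17 (mod 19) since 9·17 = 153 ≡ 1, so λ ≡ 0·17 ≡ 0.
  x = λ² - 10 - 10 = 0 - 20 ≡ 18; y = λ·(10 - 18) - 14 ≡ 5. → (18, 5)
double: tangent at (18, 5): λ = (3·18² + 4)/(2·5) ≡ 7/10. 10⁻¹ ≡ 2 (mod 19), so λ ≡ 7·2 ≡ 14.
  x = λ² - 18 - 18 = 196 - 36 ≡ 8; y = λ·(18 - 8) - 5 ≡ 2. → (8, 2)
add P: (8, 2) + (10, 14). λ = (14 - 2)/(10 - 8) ≡ 12/2 mod 19. 2⁻¹ ≡ 10 (mod 19) since 2·10 = 20 ≡ 1, so λ ≡ 6.
  x = λ² - 8 - 10 = 36 - 18 ≡ 18; y = λ·(8 - 18) - 2 ≡ 14. → (18, 14)

(18, 14)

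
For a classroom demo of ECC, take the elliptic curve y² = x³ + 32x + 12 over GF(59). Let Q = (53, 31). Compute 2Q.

tangent at (53, 31): λ = (3·53² + 32)/(2·31) ≡ 22/3. 3⁻¹ ≡ 20 (mod 59) since 3·20 = 60 ≡ 1, so λ ≡ 22·20 ≡ 27.
  x = λ² - 53 - 53 = 729 - 106 ≡ 33; y = λ·(53 - 33) - 31 ≡ 37. → (33, 37)

(33, 37)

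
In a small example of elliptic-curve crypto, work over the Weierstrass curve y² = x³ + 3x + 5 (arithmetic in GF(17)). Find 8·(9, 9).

(16, 16)

Write G = (9, 9).
Repeated addition: build up to 8G.
2G: tangent at (9, 9): λ = (3·9² + 3)/(2·9) ≡ 8/1. 1⁻¹ ≡ 1 (mod 17) since 1·1 = 1 ≡ 1, so λ ≡ 8·1 ≡ 8.
  x = λ² - 9 - 9 = 64 - 18 ≡ 12; y = λ·(9 - 12) - 9 ≡ 1. → (12, 1)
3G: (12, 1) + (9, 9). λ = (9 - 1)/(9 - 12) ≡ 8/14 mod 17. 14⁻¹ ≡ 11 (mod 17), so λ ≡ 3.
  x = λ² - 12 - 9 = 9 - 21 ≡ 5; y = λ·(12 - 5) - 1 ≡ 3. → (5, 3)
4G: (5, 3) + (9, 9). λ = (9 - 3)/(9 - 5) ≡ 6/4 mod 17. 4⁻¹ ≡ 13 (mod 17), so λ ≡ 10.
  x = λ² - 5 - 9 = 100 - 14 ≡ 1; y = λ·(5 - 1) - 3 ≡ 3. → (1, 3)
5G: (1, 3) + (9, 9). λ = (9 - 3)/(9 - 1) ≡ 6/8 mod 17. 8⁻¹ ≡ 15 (mod 17), so λ ≡ 5.
  x = λ² - 1 - 9 = 25 - 10 ≡ 15; y = λ·(1 - 15) - 3 ≡ 12. → (15, 12)
6G: (15, 12) + (9, 9). λ = (9 - 12)/(9 - 15) ≡ 14/11 mod 17. 11⁻¹ ≡ 14 (mod 17), so λ ≡ 9.
  x = λ² - 15 - 9 = 81 - 24 ≡ 6; y = λ·(15 - 6) - 12 ≡ 1. → (6, 1)
7G: (6, 1) + (9, 9). λ = (9 - 1)/(9 - 6) ≡ 8/3 mod 17. 3⁻¹ ≡ 6 (mod 17), so λ ≡ 14.
  x = λ² - 6 - 9 = 196 - 15 ≡ 11; y = λ·(6 - 11) - 1 ≡ 14. → (11, 14)
8G: (11, 14) + (9, 9). λ = (9 - 14)/(9 - 11) ≡ 12/15 mod 17. 15⁻¹ ≡ 8 (mod 17), so λ ≡ 11.
  x = λ² - 11 - 9 = 121 - 20 ≡ 16; y = λ·(11 - 16) - 14 ≡ 16. → (16, 16)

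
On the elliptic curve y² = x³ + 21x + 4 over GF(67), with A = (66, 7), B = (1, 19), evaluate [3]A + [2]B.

(58, 52)

First 3A:
Repeated addition: build up to 3A.
2A: tangent at (66, 7): λ = (3·66² + 21)/(2·7) ≡ 24/14. 14⁻¹ ≡ 24 (mod 67), so λ ≡ 24·24 ≡ 40.
  x = λ² - 66 - 66 = 1600 - 132 ≡ 61; y = λ·(66 - 61) - 7 ≡ 59. → (61, 59)
3A: (61, 59) + (66, 7). λ = (7 - 59)/(66 - 61) ≡ 15/5 mod 67. 5⁻¹ ≡ 27 (mod 67), so λ ≡ 3.
  x = λ² - 61 - 66 = 9 - 127 ≡ 16; y = λ·(61 - 16) - 59 ≡ 9. → (16, 9)
3A = (16, 9).
Next 2B:
Repeated addition: build up to 2B.
2B: tangent at (1, 19): λ = (3·1² + 21)/(2·19) ≡ 24/38. 38⁻¹ ≡ 30 (mod 67) since 38·30 = 1140 ≡ 1, so λ ≡ 24·30 ≡ 50.
  x = λ² - 1 - 1 = 2500 - 2 ≡ 19; y = λ·(1 - 19) - 19 ≡ 19. → (19, 19)
2B = (19, 19).
Finally 3A + 2B:
(16, 9) + (19, 19). λ = (19 - 9)/(19 - 16) ≡ 10/3 mod 67. 3⁻¹ ≡ 45 (mod 67) since 3·45 = 135 ≡ 1, so λ ≡ 48.
  x = λ² - 16 - 19 = 2304 - 35 ≡ 58; y = λ·(16 - 58) - 9 ≡ 52. → (58, 52)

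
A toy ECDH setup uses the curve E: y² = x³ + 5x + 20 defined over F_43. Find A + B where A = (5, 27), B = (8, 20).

(2, 9)

(5, 27) + (8, 20). λ = (20 - 27)/(8 - 5) ≡ 36/3 mod 43. 3⁻¹ ≡ 29 (mod 43), so λ ≡ 12.
  x = λ² - 5 - 8 = 144 - 13 ≡ 2; y = λ·(5 - 2) - 27 ≡ 9. → (2, 9)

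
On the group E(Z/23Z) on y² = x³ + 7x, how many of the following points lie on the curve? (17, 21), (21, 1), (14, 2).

1

(17, 21): 21² ≡ 4, rhs ≡ 18 → off.
(21, 1): 1² ≡ 1, rhs ≡ 1 → on.
(14, 2): 2² ≡ 4, rhs ≡ 13 → off.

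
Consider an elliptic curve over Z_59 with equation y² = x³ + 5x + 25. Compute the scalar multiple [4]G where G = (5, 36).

(13, 35)

Repeated addition: build up to 4G.
2G: tangent at (5, 36): λ = (3·5² + 5)/(2·36) ≡ 21/13. 13⁻¹ ≡ 50 (mod 59), so λ ≡ 21·50 ≡ 47.
  x = λ² - 5 - 5 = 2209 - 10 ≡ 16; y = λ·(5 - 16) - 36 ≡ 37. → (16, 37)
3G: (16, 37) + (5, 36). λ = (36 - 37)/(5 - 16) ≡ 58/48 mod 59. 48⁻¹ ≡ 16 (mod 59), so λ ≡ 43.
  x = λ² - 16 - 5 = 1849 - 21 ≡ 58; y = λ·(16 - 58) - 37 ≡ 45. → (58, 45)
4G: (58, 45) + (5, 36). λ = (36 - 45)/(5 - 58) ≡ 50/6 mod 59. 6⁻¹ ≡ 10 (mod 59), so λ ≡ 28.
  x = λ² - 58 - 5 = 784 - 63 ≡ 13; y = λ·(58 - 13) - 45 ≡ 35. → (13, 35)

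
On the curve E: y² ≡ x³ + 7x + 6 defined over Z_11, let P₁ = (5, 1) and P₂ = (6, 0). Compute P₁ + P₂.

(5, 1) + (6, 0). λ = (0 - 1)/(6 - 5) ≡ 10/1 mod 11. 1⁻¹ ≡ 1 (mod 11), so λ ≡ 10.
  x = λ² - 5 - 6 = 100 - 11 ≡ 1; y = λ·(5 - 1) - 1 ≡ 6. → (1, 6)

(1, 6)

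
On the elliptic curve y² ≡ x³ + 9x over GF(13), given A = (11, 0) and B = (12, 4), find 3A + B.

First 3A:
Repeated addition: build up to 3A.
2A: (11, 0) + (11, 0): same x and y₁ ≡ -y₂, so the sum is O.
3A: O + (11, 0) = (11, 0) (identity).
3A = (11, 0).
Finally 3A + B:
(11, 0) + (12, 4). λ = (4 - 0)/(12 - 11) ≡ 4/1 mod 13. 1⁻¹ ≡ 1 (mod 13), so λ ≡ 4.
  x = λ² - 11 - 12 = 16 - 23 ≡ 6; y = λ·(11 - 6) - 0 ≡ 7. → (6, 7)

(6, 7)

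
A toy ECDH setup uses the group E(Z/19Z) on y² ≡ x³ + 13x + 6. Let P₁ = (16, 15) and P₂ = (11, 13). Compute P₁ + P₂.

(16, 15) + (11, 13). λ = (13 - 15)/(11 - 16) ≡ 17/14 mod 19. 14⁻¹ ≡ 15 (mod 19) since 14·15 = 210 ≡ 1, so λ ≡ 8.
  x = λ² - 16 - 11 = 64 - 27 ≡ 18; y = λ·(16 - 18) - 15 ≡ 7. → (18, 7)

(18, 7)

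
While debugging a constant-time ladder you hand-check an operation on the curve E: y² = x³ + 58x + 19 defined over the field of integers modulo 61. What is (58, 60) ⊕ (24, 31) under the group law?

(58, 60) + (24, 31). λ = (31 - 60)/(24 - 58) ≡ 32/27 mod 61. 27⁻¹ ≡ 52 (mod 61), so λ ≡ 17.
  x = λ² - 58 - 24 = 289 - 82 ≡ 24; y = λ·(58 - 24) - 60 ≡ 30. → (24, 30)

(24, 30)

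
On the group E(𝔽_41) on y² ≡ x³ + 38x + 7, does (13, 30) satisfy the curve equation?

y² = 30² ≡ 39; x³ + 38x + 7 = 2698 ≡ 33 (mod 41). 39 ≠ 33.

no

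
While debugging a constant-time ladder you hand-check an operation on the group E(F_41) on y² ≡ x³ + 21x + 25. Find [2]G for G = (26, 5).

tangent at (26, 5): λ = (3·26² + 21)/(2·5) ≡ 40/10. 10⁻¹ ≡ 37 (mod 41) since 10·37 = 370 ≡ 1, so λ ≡ 40·37 ≡ 4.
  x = λ² - 26 - 26 = 16 - 52 ≡ 5; y = λ·(26 - 5) - 5 ≡ 38. → (5, 38)

(5, 38)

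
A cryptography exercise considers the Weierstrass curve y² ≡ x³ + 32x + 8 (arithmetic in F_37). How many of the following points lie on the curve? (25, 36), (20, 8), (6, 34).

(25, 36): 36² ≡ 1, rhs ≡ 5 → off.
(20, 8): 8² ≡ 27, rhs ≡ 27 → on.
(6, 34): 34² ≡ 9, rhs ≡ 9 → on.

2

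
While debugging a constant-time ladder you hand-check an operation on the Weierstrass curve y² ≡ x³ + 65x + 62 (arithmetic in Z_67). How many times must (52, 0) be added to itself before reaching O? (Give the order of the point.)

2

2P: (52, 0) + (52, 0): same x and y₁ ≡ -y₂, so the sum is O.
2P = O, so the order is 2.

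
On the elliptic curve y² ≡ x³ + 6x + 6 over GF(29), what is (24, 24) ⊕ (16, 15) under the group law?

(17, 2)

(24, 24) + (16, 15). λ = (15 - 24)/(16 - 24) ≡ 20/21 mod 29. 21⁻¹ ≡ 18 (mod 29), so λ ≡ 12.
  x = λ² - 24 - 16 = 144 - 40 ≡ 17; y = λ·(24 - 17) - 24 ≡ 2. → (17, 2)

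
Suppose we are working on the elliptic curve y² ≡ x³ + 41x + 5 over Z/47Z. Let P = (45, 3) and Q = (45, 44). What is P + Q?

O

The two points share x = 45 and their y-coordinates satisfy 3 + 44 ≡ 0 (mod 47), so they are inverses. Their sum is ∞.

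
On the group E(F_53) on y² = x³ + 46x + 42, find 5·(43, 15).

(25, 4)

Write Q = (43, 15).
Double-and-add on 5 = (101)₂. Start with Q = (43, 15) for the leading 1-bit.
double: tangent at (43, 15): λ = (3·43² + 46)/(2·15) ≡ 28/30. 30⁻¹ ≡ 23 (mod 53), so λ ≡ 28·23 ≡ 8.
  x = λ² - 43 - 43 = 64 - 86 ≡ 31; y = λ·(43 - 31) - 15 ≡ 28. → (31, 28)
double: tangent at (31, 28): λ = (3·31² + 46)/(2·28) ≡ 14/3. 3⁻¹ ≡ 18 (mod 53), so λ ≡ 14·18 ≡ 40.
  x = λ² - 31 - 31 = 1600 - 62 ≡ 1; y = λ·(31 - 1) - 28 ≡ 6. → (1, 6)
add Q: (1, 6) + (43, 15). λ = (15 - 6)/(43 - 1) ≡ 9/42 mod 53. 42⁻¹ ≡ 24 (mod 53) since 42·24 = 1008 ≡ 1, so λ ≡ 4.
  x = λ² - 1 - 43 = 16 - 44 ≡ 25; y = λ·(1 - 25) - 6 ≡ 4. → (25, 4)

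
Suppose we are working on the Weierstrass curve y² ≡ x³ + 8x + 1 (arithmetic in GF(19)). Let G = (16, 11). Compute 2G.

tangent at (16, 11): λ = (3·16² + 8)/(2·11) ≡ 16/3. 3⁻¹ ≡ 13 (mod 19), so λ ≡ 16·13 ≡ 18.
  x = λ² - 16 - 16 = 324 - 32 ≡ 7; y = λ·(16 - 7) - 11 ≡ 18. → (7, 18)

(7, 18)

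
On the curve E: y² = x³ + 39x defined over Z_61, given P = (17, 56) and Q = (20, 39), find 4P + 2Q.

First 4P:
Double-and-add on 4 = (100)₂. Start with P = (17, 56) for the leading 1-bit.
double: tangent at (17, 56): λ = (3·17² + 39)/(2·56) ≡ 52/51. 51⁻¹ ≡ 6 (mod 61), so λ ≡ 52·6 ≡ 7.
  x = λ² - 17 - 17 = 49 - 34 ≡ 15; y = λ·(17 - 15) - 56 ≡ 19. → (15, 19)
double: tangent at (15, 19): λ = (3·15² + 39)/(2·19) ≡ 43/38. 38⁻¹ ≡ 53 (mod 61), so λ ≡ 43·53 ≡ 22.
  x = λ² - 15 - 15 = 484 - 30 ≡ 27; y = λ·(15 - 27) - 19 ≡ 22. → (27, 22)
4P = (27, 22).
Next 2Q:
Repeated addition: build up to 2Q.
2Q: tangent at (20, 39): λ = (3·20² + 39)/(2·39) ≡ 19/17. 17⁻¹ ≡ 18 (mod 61), so λ ≡ 19·18 ≡ 37.
  x = λ² - 20 - 20 = 1369 - 40 ≡ 48; y = λ·(20 - 48) - 39 ≡ 23. → (48, 23)
2Q = (48, 23).
Finally 4P + 2Q:
(27, 22) + (48, 23). λ = (23 - 22)/(48 - 27) ≡ 1/21 mod 61. 21⁻¹ ≡ 32 (mod 61), so λ ≡ 32.
  x = λ² - 27 - 48 = 1024 - 75 ≡ 34; y = λ·(27 - 34) - 22 ≡ 59. → (34, 59)

(34, 59)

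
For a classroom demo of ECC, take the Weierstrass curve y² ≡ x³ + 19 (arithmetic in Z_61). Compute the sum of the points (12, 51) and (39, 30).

(12, 51) + (39, 30). λ = (30 - 51)/(39 - 12) ≡ 40/27 mod 61. 27⁻¹ ≡ 52 (mod 61), so λ ≡ 6.
  x = λ² - 12 - 39 = 36 - 51 ≡ 46; y = λ·(12 - 46) - 51 ≡ 50. → (46, 50)

(46, 50)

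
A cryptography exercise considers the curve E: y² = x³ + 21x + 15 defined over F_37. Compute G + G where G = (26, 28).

(29, 36)

tangent at (26, 28): λ = (3·26² + 21)/(2·28) ≡ 14/19. 19⁻¹ ≡ 2 (mod 37), so λ ≡ 14·2 ≡ 28.
  x = λ² - 26 - 26 = 784 - 52 ≡ 29; y = λ·(26 - 29) - 28 ≡ 36. → (29, 36)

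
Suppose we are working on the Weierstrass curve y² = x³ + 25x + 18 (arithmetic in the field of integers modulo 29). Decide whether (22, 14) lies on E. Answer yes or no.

y² = 14² ≡ 22; x³ + 25x + 18 = 11216 ≡ 22 (mod 29). 22 = 22.

yes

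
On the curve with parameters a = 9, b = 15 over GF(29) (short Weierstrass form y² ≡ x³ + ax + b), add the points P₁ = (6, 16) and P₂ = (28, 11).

(6, 16) + (28, 11). λ = (11 - 16)/(28 - 6) ≡ 24/22 mod 29. 22⁻¹ ≡ 4 (mod 29), so λ ≡ 9.
  x = λ² - 6 - 28 = 81 - 34 ≡ 18; y = λ·(6 - 18) - 16 ≡ 21. → (18, 21)

(18, 21)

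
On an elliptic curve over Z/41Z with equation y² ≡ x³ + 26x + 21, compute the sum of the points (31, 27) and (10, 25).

(16, 33)

(31, 27) + (10, 25). λ = (25 - 27)/(10 - 31) ≡ 39/20 mod 41. 20⁻¹ ≡ 39 (mod 41), so λ ≡ 4.
  x = λ² - 31 - 10 = 16 - 41 ≡ 16; y = λ·(31 - 16) - 27 ≡ 33. → (16, 33)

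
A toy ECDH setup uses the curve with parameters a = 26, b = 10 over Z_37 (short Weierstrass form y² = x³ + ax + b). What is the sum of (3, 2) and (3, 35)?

O

The two points share x = 3 and their y-coordinates satisfy 2 + 35 ≡ 0 (mod 37), so they are inverses. Their sum is O.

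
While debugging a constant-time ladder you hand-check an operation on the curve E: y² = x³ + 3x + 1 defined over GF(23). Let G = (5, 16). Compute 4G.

(11, 13)

Double-and-add on 4 = (100)₂. Start with G = (5, 16) for the leading 1-bit.
double: tangent at (5, 16): λ = (3·5² + 3)/(2·16) ≡ 9/9. 9⁻¹ ≡ 18 (mod 23), so λ ≡ 9·18 ≡ 1.
  x = λ² - 5 - 5 = 1 - 10 ≡ 14; y = λ·(5 - 14) - 16 ≡ 21. → (14, 21)
double: tangent at (14, 21): λ = (3·14² + 3)/(2·21) ≡ 16/19. 19⁻¹ ≡ 17 (mod 23), so λ ≡ 16·17 ≡ 19.
  x = λ² - 14 - 14 = 361 - 28 ≡ 11; y = λ·(14 - 11) - 21 ≡ 13. → (11, 13)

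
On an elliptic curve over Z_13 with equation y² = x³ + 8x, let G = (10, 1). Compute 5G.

Repeated addition: build up to 5G.
2G: tangent at (10, 1): λ = (3·10² + 8)/(2·1) ≡ 9/2. 2⁻¹ ≡ 7 (mod 13), so λ ≡ 9·7 ≡ 11.
  x = λ² - 10 - 10 = 121 - 20 ≡ 10; y = λ·(10 - 10) - 1 ≡ 12. → (10, 12)
3G: (10, 12) + (10, 1): same x and y₁ ≡ -y₂, so the sum is O.
4G: O + (10, 1) = (10, 1) (identity).
5G: tangent at (10, 1): λ = (3·10² + 8)/(2·1) ≡ 9/2. 2⁻¹ ≡ 7 (mod 13), so λ ≡ 9·7 ≡ 11.
  x = λ² - 10 - 10 = 121 - 20 ≡ 10; y = λ·(10 - 10) - 1 ≡ 12. → (10, 12)

(10, 12)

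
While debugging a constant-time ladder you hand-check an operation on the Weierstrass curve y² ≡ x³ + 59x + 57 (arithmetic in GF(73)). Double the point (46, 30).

tangent at (46, 30): λ = (3·46² + 59)/(2·30) ≡ 56/60. 60⁻¹ ≡ 28 (mod 73), so λ ≡ 56·28 ≡ 35.
  x = λ² - 46 - 46 = 1225 - 92 ≡ 38; y = λ·(46 - 38) - 30 ≡ 31. → (38, 31)

(38, 31)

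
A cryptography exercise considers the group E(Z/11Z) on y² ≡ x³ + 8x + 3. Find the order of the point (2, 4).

2P: tangent at (2, 4): λ = (3·2² + 8)/(2·4) ≡ 9/8. 8⁻¹ ≡ 7 (mod 11), so λ ≡ 9·7 ≡ 8.
  x = λ² - 2 - 2 = 64 - 4 ≡ 5; y = λ·(2 - 5) - 4 ≡ 5. → (5, 5)
3P: (5, 5) + (2, 4). λ = (4 - 5)/(2 - 5) ≡ 10/8 mod 11. 8⁻¹ ≡ 7 (mod 11) since 8·7 = 56 ≡ 1, so λ ≡ 4.
  x = λ² - 5 - 2 = 16 - 7 ≡ 9; y = λ·(5 - 9) - 5 ≡ 1. → (9, 1)
4P: (9, 1) + (2, 4). λ = (4 - 1)/(2 - 9) ≡ 3/4 mod 11. 4⁻¹ ≡ 3 (mod 11) since 4·3 = 12 ≡ 1, so λ ≡ 9.
  x = λ² - 9 - 2 = 81 - 11 ≡ 4; y = λ·(9 - 4) - 1 ≡ 0. → (4, 0)
5P: (4, 0) + (2, 4). λ = (4 - 0)/(2 - 4) ≡ 4/9 mod 11. 9⁻¹ ≡ 5 (mod 11), so λ ≡ 9.
  x = λ² - 4 - 2 = 81 - 6 ≡ 9; y = λ·(4 - 9) - 0 ≡ 10. → (9, 10)
6P: (9, 10) + (2, 4). λ = (4 - 10)/(2 - 9) ≡ 5/4 mod 11. 4⁻¹ ≡ 3 (mod 11), so λ ≡ 4.
  x = λ² - 9 - 2 = 16 - 11 ≡ 5; y = λ·(9 - 5) - 10 ≡ 6. → (5, 6)
7P: (5, 6) + (2, 4). λ = (4 - 6)/(2 - 5) ≡ 9/8 mod 11. 8⁻¹ ≡ 7 (mod 11), so λ ≡ 8.
  x = λ² - 5 - 2 = 64 - 7 ≡ 2; y = λ·(5 - 2) - 6 ≡ 7. → (2, 7)
8P: (2, 7) + (2, 4): same x and y₁ ≡ -y₂, so the sum is the point at infinity.
8P = the point at infinity, so the order is 8.

8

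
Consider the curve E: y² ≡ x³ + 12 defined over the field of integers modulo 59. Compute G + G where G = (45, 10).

tangent at (45, 10): λ = (3·45² + 0)/(2·10) ≡ 57/20. 20⁻¹ ≡ 3 (mod 59), so λ ≡ 57·3 ≡ 53.
  x = λ² - 45 - 45 = 2809 - 90 ≡ 5; y = λ·(45 - 5) - 10 ≡ 45. → (5, 45)

(5, 45)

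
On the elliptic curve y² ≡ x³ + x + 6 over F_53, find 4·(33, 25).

(16, 39)

Write G = (33, 25).
Double-and-add on 4 = (100)₂. Start with G = (33, 25) for the leading 1-bit.
double: tangent at (33, 25): λ = (3·33² + 1)/(2·25) ≡ 35/50. 50⁻¹ ≡ 35 (mod 53), so λ ≡ 35·35 ≡ 6.
  x = λ² - 33 - 33 = 36 - 66 ≡ 23; y = λ·(33 - 23) - 25 ≡ 35. → (23, 35)
double: tangent at (23, 35): λ = (3·23² + 1)/(2·35) ≡ 51/17. 17⁻¹ ≡ 25 (mod 53), so λ ≡ 51·25 ≡ 3.
  x = λ² - 23 - 23 = 9 - 46 ≡ 16; y = λ·(23 - 16) - 35 ≡ 39. → (16, 39)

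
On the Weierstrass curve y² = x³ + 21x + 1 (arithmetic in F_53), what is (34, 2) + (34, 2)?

tangent at (34, 2): λ = (3·34² + 21)/(2·2) ≡ 44/4. 4⁻¹ ≡ 40 (mod 53), so λ ≡ 44·40 ≡ 11.
  x = λ² - 34 - 34 = 121 - 68 ≡ 0; y = λ·(34 - 0) - 2 ≡ 1. → (0, 1)

(0, 1)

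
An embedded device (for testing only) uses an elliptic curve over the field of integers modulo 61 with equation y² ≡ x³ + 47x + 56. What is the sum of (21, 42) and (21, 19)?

The two points share x = 21 and their y-coordinates satisfy 42 + 19 ≡ 0 (mod 61), so they are inverses. Their sum is the point at infinity.

O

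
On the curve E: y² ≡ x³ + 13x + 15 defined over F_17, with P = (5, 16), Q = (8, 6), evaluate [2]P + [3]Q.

(2, 7)

First 2P:
Repeated addition: build up to 2P.
2P: tangent at (5, 16): λ = (3·5² + 13)/(2·16) ≡ 3/15. 15⁻¹ ≡ 8 (mod 17) since 15·8 = 120 ≡ 1, so λ ≡ 3·8 ≡ 7.
  x = λ² - 5 - 5 = 49 - 10 ≡ 5; y = λ·(5 - 5) - 16 ≡ 1. → (5, 1)
2P = (5, 1).
Next 3Q:
Repeated addition: build up to 3Q.
2Q: tangent at (8, 6): λ = (3·8² + 13)/(2·6) ≡ 1/12. 12⁻¹ ≡ 10 (mod 17), so λ ≡ 1·10 ≡ 10.
  x = λ² - 8 - 8 = 100 - 16 ≡ 16; y = λ·(8 - 16) - 6 ≡ 16. → (16, 16)
3Q: (16, 16) + (8, 6). λ = (6 - 16)/(8 - 16) ≡ 7/9 mod 17. 9⁻¹ ≡ 2 (mod 17), so λ ≡ 14.
  x = λ² - 16 - 8 = 196 - 24 ≡ 2; y = λ·(16 - 2) - 16 ≡ 10. → (2, 10)
3Q = (2, 10).
Finally 2P + 3Q:
(5, 1) + (2, 10). λ = (10 - 1)/(2 - 5) ≡ 9/14 mod 17. 14⁻¹ ≡ 11 (mod 17), so λ ≡ 14.
  x = λ² - 5 - 2 = 196 - 7 ≡ 2; y = λ·(5 - 2) - 1 ≡ 7. → (2, 7)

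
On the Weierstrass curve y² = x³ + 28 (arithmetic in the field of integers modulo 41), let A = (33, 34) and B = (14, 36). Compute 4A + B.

(6, 11)

First 4A:
Double-and-add on 4 = (100)₂. Start with A = (33, 34) for the leading 1-bit.
double: tangent at (33, 34): λ = (3·33² + 0)/(2·34) ≡ 28/27. 27⁻¹ ≡ 38 (mod 41) since 27·38 = 1026 ≡ 1, so λ ≡ 28·38 ≡ 39.
  x = λ² - 33 - 33 = 1521 - 66 ≡ 20; y = λ·(33 - 20) - 34 ≡ 22. → (20, 22)
double: tangent at (20, 22): λ = (3·20² + 0)/(2·22) ≡ 11/3. 3⁻¹ ≡ 14 (mod 41) since 3·14 = 42 ≡ 1, so λ ≡ 11·14 ≡ 31.
  x = λ² - 20 - 20 = 961 - 40 ≡ 19; y = λ·(20 - 19) - 22 ≡ 9. → (19, 9)
4A = (19, 9).
Finally 4A + B:
(19, 9) + (14, 36). λ = (36 - 9)/(14 - 19) ≡ 27/36 mod 41. 36⁻¹ ≡ 8 (mod 41), so λ ≡ 11.
  x = λ² - 19 - 14 = 121 - 33 ≡ 6; y = λ·(19 - 6) - 9 ≡ 11. → (6, 11)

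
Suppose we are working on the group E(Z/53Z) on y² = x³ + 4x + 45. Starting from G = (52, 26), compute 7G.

Double-and-add on 7 = (111)₂. Start with G = (52, 26) for the leading 1-bit.
double: tangent at (52, 26): λ = (3·52² + 4)/(2·26) ≡ 7/52. 52⁻¹ ≡ 52 (mod 53), so λ ≡ 7·52 ≡ 46.
  x = λ² - 52 - 52 = 2116 - 104 ≡ 51; y = λ·(52 - 51) - 26 ≡ 20. → (51, 20)
add G: (51, 20) + (52, 26). λ = (26 - 20)/(52 - 51) ≡ 6/1 mod 53. 1⁻¹ ≡ 1 (mod 53), so λ ≡ 6.
  x = λ² - 51 - 52 = 36 - 103 ≡ 39; y = λ·(51 - 39) - 20 ≡ 52. → (39, 52)
double: tangent at (39, 52): λ = (3·39² + 4)/(2·52) ≡ 9/51. 51⁻¹ ≡ 26 (mod 53), so λ ≡ 9·26 ≡ 22.
  x = λ² - 39 - 39 = 484 - 78 ≡ 35; y = λ·(39 - 35) - 52 ≡ 36. → (35, 36)
add G: (35, 36) + (52, 26). λ = (26 - 36)/(52 - 35) ≡ 43/17 mod 53. 17⁻¹ ≡ 25 (mod 53), so λ ≡ 15.
  x = λ² - 35 - 52 = 225 - 87 ≡ 32; y = λ·(35 - 32) - 36 ≡ 9. → (32, 9)

(32, 9)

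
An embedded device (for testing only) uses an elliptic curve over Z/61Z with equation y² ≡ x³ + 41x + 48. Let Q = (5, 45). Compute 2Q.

(6, 12)

tangent at (5, 45): λ = (3·5² + 41)/(2·45) ≡ 55/29. 29⁻¹ ≡ 40 (mod 61), so λ ≡ 55·40 ≡ 4.
  x = λ² - 5 - 5 = 16 - 10 ≡ 6; y = λ·(5 - 6) - 45 ≡ 12. → (6, 12)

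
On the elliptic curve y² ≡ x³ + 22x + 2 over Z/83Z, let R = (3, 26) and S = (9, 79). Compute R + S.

(13, 24)

(3, 26) + (9, 79). λ = (79 - 26)/(9 - 3) ≡ 53/6 mod 83. 6⁻¹ ≡ 14 (mod 83), so λ ≡ 78.
  x = λ² - 3 - 9 = 6084 - 12 ≡ 13; y = λ·(3 - 13) - 26 ≡ 24. → (13, 24)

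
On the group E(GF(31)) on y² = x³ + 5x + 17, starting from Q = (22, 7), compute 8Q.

(16, 16)

Double-and-add on 8 = (1000)₂. Start with Q = (22, 7) for the leading 1-bit.
double: tangent at (22, 7): λ = (3·22² + 5)/(2·7) ≡ 0/14. 14⁻¹ ≡ 20 (mod 31) since 14·20 = 280 ≡ 1, so λ ≡ 0·20 ≡ 0.
  x = λ² - 22 - 22 = 0 - 44 ≡ 18; y = λ·(22 - 18) - 7 ≡ 24. → (18, 24)
double: tangent at (18, 24): λ = (3·18² + 5)/(2·24) ≡ 16/17. 17⁻¹ ≡ 11 (mod 31), so λ ≡ 16·11 ≡ 21.
  x = λ² - 18 - 18 = 441 - 36 ≡ 2; y = λ·(18 - 2) - 24 ≡ 2. → (2, 2)
double: tangent at (2, 2): λ = (3·2² + 5)/(2·2) ≡ 17/4. 4⁻¹ ≡ 8 (mod 31) since 4·8 = 32 ≡ 1, so λ ≡ 17·8 ≡ 12.
  x = λ² - 2 - 2 = 144 - 4 ≡ 16; y = λ·(2 - 16) - 2 ≡ 16. → (16, 16)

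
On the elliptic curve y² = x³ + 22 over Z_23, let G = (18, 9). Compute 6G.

Double-and-add on 6 = (110)₂. Start with G = (18, 9) for the leading 1-bit.
double: tangent at (18, 9): λ = (3·18² + 0)/(2·9) ≡ 6/18. 18⁻¹ ≡ 9 (mod 23) since 18·9 = 162 ≡ 1, so λ ≡ 6·9 ≡ 8.
  x = λ² - 18 - 18 = 64 - 36 ≡ 5; y = λ·(18 - 5) - 9 ≡ 3. → (5, 3)
add G: (5, 3) + (18, 9). λ = (9 - 3)/(18 - 5) ≡ 6/13 mod 23. 13⁻¹ ≡ 16 (mod 23) since 13·16 = 208 ≡ 1, so λ ≡ 4.
  x = λ² - 5 - 18 = 16 - 23 ≡ 16; y = λ·(5 - 16) - 3 ≡ 22. → (16, 22)
double: tangent at (16, 22): λ = (3·16² + 0)/(2·22) ≡ 9/21. 21⁻¹ ≡ 11 (mod 23), so λ ≡ 9·11 ≡ 7.
  x = λ² - 16 - 16 = 49 - 32 ≡ 17; y = λ·(16 - 17) - 22 ≡ 17. → (17, 17)

(17, 17)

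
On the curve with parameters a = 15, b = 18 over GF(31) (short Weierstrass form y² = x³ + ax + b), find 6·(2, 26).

Write G = (2, 26).
Repeated addition: build up to 6G.
2G: tangent at (2, 26): λ = (3·2² + 15)/(2·26) ≡ 27/21. 21⁻¹ ≡ 3 (mod 31), so λ ≡ 27·3 ≡ 19.
  x = λ² - 2 - 2 = 361 - 4 ≡ 16; y = λ·(2 - 16) - 26 ≡ 18. → (16, 18)
3G: (16, 18) + (2, 26). λ = (26 - 18)/(2 - 16) ≡ 8/17 mod 31. 17⁻¹ ≡ 11 (mod 31) since 17·11 = 187 ≡ 1, so λ ≡ 26.
  x = λ² - 16 - 2 = 676 - 18 ≡ 7; y = λ·(16 - 7) - 18 ≡ 30. → (7, 30)
4G: (7, 30) + (2, 26). λ = (26 - 30)/(2 - 7) ≡ 27/26 mod 31. 26⁻¹ ≡ 6 (mod 31), so λ ≡ 7.
  x = λ² - 7 - 2 = 49 - 9 ≡ 9; y = λ·(7 - 9) - 30 ≡ 18. → (9, 18)
5G: (9, 18) + (2, 26). λ = (26 - 18)/(2 - 9) ≡ 8/24 mod 31. 24⁻¹ ≡ 22 (mod 31), so λ ≡ 21.
  x = λ² - 9 - 2 = 441 - 11 ≡ 27; y = λ·(9 - 27) - 18 ≡ 7. → (27, 7)
6G: (27, 7) + (2, 26). λ = (26 - 7)/(2 - 27) ≡ 19/6 mod 31. 6⁻¹ ≡ 26 (mod 31), so λ ≡ 29.
  x = λ² - 27 - 2 = 841 - 29 ≡ 6; y = λ·(27 - 6) - 7 ≡ 13. → (6, 13)

(6, 13)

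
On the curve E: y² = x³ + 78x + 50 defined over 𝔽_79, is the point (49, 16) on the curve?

y² = 16² ≡ 19; x³ + 78x + 50 = 121521 ≡ 19 (mod 79). 19 = 19.

yes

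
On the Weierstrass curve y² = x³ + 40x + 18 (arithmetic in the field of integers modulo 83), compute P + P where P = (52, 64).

tangent at (52, 64): λ = (3·52² + 40)/(2·64) ≡ 18/45. 45⁻¹ ≡ 24 (mod 83) since 45·24 = 1080 ≡ 1, so λ ≡ 18·24 ≡ 17.
  x = λ² - 52 - 52 = 289 - 104 ≡ 19; y = λ·(52 - 19) - 64 ≡ 82. → (19, 82)

(19, 82)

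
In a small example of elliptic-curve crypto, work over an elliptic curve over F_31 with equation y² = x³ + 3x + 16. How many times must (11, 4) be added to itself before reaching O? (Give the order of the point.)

6

2P: tangent at (11, 4): λ = (3·11² + 3)/(2·4) ≡ 25/8. 8⁻¹ ≡ 4 (mod 31), so λ ≡ 25·4 ≡ 7.
  x = λ² - 11 - 11 = 49 - 22 ≡ 27; y = λ·(11 - 27) - 4 ≡ 8. → (27, 8)
3P: (27, 8) + (11, 4). λ = (4 - 8)/(11 - 27) ≡ 27/15 mod 31. 15⁻¹ ≡ 29 (mod 31), so λ ≡ 8.
  x = λ² - 27 - 11 = 64 - 38 ≡ 26; y = λ·(27 - 26) - 8 ≡ 0. → (26, 0)
4P: (26, 0) + (11, 4). λ = (4 - 0)/(11 - 26) ≡ 4/16 mod 31. 16⁻¹ ≡ 2 (mod 31), so λ ≡ 8.
  x = λ² - 26 - 11 = 64 - 37 ≡ 27; y = λ·(26 - 27) - 0 ≡ 23. → (27, 23)
5P: (27, 23) + (11, 4). λ = (4 - 23)/(11 - 27) ≡ 12/15 mod 31. 15⁻¹ ≡ 29 (mod 31), so λ ≡ 7.
  x = λ² - 27 - 11 = 49 - 38 ≡ 11; y = λ·(27 - 11) - 23 ≡ 27. → (11, 27)
6P: (11, 27) + (11, 4): same x and y₁ ≡ -y₂, so the sum is O.
6P = O, so the order is 6.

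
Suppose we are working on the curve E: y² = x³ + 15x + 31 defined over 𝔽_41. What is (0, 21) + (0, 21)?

tangent at (0, 21): λ = (3·0² + 15)/(2·21) ≡ 15/1. 1⁻¹ ≡ 1 (mod 41), so λ ≡ 15·1 ≡ 15.
  x = λ² - 0 - 0 = 225 - 0 ≡ 20; y = λ·(0 - 20) - 21 ≡ 7. → (20, 7)

(20, 7)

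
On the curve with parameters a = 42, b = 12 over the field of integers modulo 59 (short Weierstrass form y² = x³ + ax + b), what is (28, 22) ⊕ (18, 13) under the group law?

(28, 22) + (18, 13). λ = (13 - 22)/(18 - 28) ≡ 50/49 mod 59. 49⁻¹ ≡ 53 (mod 59), so λ ≡ 54.
  x = λ² - 28 - 18 = 2916 - 46 ≡ 38; y = λ·(28 - 38) - 22 ≡ 28. → (38, 28)

(38, 28)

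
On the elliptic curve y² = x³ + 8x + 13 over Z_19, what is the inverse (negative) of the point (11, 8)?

(11, 11)

-(11, 8) = (11, -8 mod 19) = (11, 11).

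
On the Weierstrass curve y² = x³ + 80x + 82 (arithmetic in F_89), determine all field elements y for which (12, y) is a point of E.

x³ + 80x + 82 = 2770 ≡ 11 (mod 89).
Square roots of 11 mod 89: 10 and 79 (since 10² = 100 ≡ 11).

10, 79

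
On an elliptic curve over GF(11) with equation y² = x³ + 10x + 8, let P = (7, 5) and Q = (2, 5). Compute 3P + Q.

(7, 6)

First 3P:
Repeated addition: build up to 3P.
2P: tangent at (7, 5): λ = (3·7² + 10)/(2·5) ≡ 3/10. 10⁻¹ ≡ 10 (mod 11), so λ ≡ 3·10 ≡ 8.
  x = λ² - 7 - 7 = 64 - 14 ≡ 6; y = λ·(7 - 6) - 5 ≡ 3. → (6, 3)
3P: (6, 3) + (7, 5). λ = (5 - 3)/(7 - 6) ≡ 2/1 mod 11. 1⁻¹ ≡ 1 (mod 11) since 1·1 = 1 ≡ 1, so λ ≡ 2.
  x = λ² - 6 - 7 = 4 - 13 ≡ 2; y = λ·(6 - 2) - 3 ≡ 5. → (2, 5)
3P = (2, 5).
Finally 3P + Q:
tangent at (2, 5): λ = (3·2² + 10)/(2·5) ≡ 0/10. 10⁻¹ ≡ 10 (mod 11), so λ ≡ 0·10 ≡ 0.
  x = λ² - 2 - 2 = 0 - 4 ≡ 7; y = λ·(2 - 7) - 5 ≡ 6. → (7, 6)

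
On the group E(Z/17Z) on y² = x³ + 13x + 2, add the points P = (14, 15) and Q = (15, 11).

(14, 15) + (15, 11). λ = (11 - 15)/(15 - 14) ≡ 13/1 mod 17. 1⁻¹ ≡ 1 (mod 17), so λ ≡ 13.
  x = λ² - 14 - 15 = 169 - 29 ≡ 4; y = λ·(14 - 4) - 15 ≡ 13. → (4, 13)

(4, 13)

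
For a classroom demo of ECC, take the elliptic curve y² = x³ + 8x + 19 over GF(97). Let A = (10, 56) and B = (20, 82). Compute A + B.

(66, 70)

(10, 56) + (20, 82). λ = (82 - 56)/(20 - 10) ≡ 26/10 mod 97. 10⁻¹ ≡ 68 (mod 97) since 10·68 = 680 ≡ 1, so λ ≡ 22.
  x = λ² - 10 - 20 = 484 - 30 ≡ 66; y = λ·(10 - 66) - 56 ≡ 70. → (66, 70)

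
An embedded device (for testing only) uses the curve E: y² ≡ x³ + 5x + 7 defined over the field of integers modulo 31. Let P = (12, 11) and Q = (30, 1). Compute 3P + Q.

(17, 18)

First 3P:
Repeated addition: build up to 3P.
2P: tangent at (12, 11): λ = (3·12² + 5)/(2·11) ≡ 3/22. 22⁻¹ ≡ 24 (mod 31), so λ ≡ 3·24 ≡ 10.
  x = λ² - 12 - 12 = 100 - 24 ≡ 14; y = λ·(12 - 14) - 11 ≡ 0. → (14, 0)
3P: (14, 0) + (12, 11). λ = (11 - 0)/(12 - 14) ≡ 11/29 mod 31. 29⁻¹ ≡ 15 (mod 31), so λ ≡ 10.
  x = λ² - 14 - 12 = 100 - 26 ≡ 12; y = λ·(14 - 12) - 0 ≡ 20. → (12, 20)
3P = (12, 20).
Finally 3P + Q:
(12, 20) + (30, 1). λ = (1 - 20)/(30 - 12) ≡ 12/18 mod 31. 18⁻¹ ≡ 19 (mod 31) since 18·19 = 342 ≡ 1, so λ ≡ 11.
  x = λ² - 12 - 30 = 121 - 42 ≡ 17; y = λ·(12 - 17) - 20 ≡ 18. → (17, 18)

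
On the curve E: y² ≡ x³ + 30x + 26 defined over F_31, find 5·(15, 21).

Write P = (15, 21).
Double-and-add on 5 = (101)₂. Start with P = (15, 21) for the leading 1-bit.
double: tangent at (15, 21): λ = (3·15² + 30)/(2·21) ≡ 23/11. 11⁻¹ ≡ 17 (mod 31), so λ ≡ 23·17 ≡ 19.
  x = λ² - 15 - 15 = 361 - 30 ≡ 21; y = λ·(15 - 21) - 21 ≡ 20. → (21, 20)
double: tangent at (21, 20): λ = (3·21² + 30)/(2·20) ≡ 20/9. 9⁻¹ ≡ 7 (mod 31) since 9·7 = 63 ≡ 1, so λ ≡ 20·7 ≡ 16.
  x = λ² - 21 - 21 = 256 - 42 ≡ 28; y = λ·(21 - 28) - 20 ≡ 23. → (28, 23)
add P: (28, 23) + (15, 21). λ = (21 - 23)/(15 - 28) ≡ 29/18 mod 31. 18⁻¹ ≡ 19 (mod 31) since 18·19 = 342 ≡ 1, so λ ≡ 24.
  x = λ² - 28 - 15 = 576 - 43 ≡ 6; y = λ·(28 - 6) - 23 ≡ 9. → (6, 9)

(6, 9)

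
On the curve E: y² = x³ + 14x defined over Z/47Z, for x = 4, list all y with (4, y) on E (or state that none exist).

none

x³ + 14x + 0 = 120 ≡ 26 (mod 47).
26 is a non-residue mod 47; no y exists.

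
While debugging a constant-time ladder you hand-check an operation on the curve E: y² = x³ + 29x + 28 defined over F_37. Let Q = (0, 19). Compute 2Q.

(27, 12)

tangent at (0, 19): λ = (3·0² + 29)/(2·19) ≡ 29/1. 1⁻¹ ≡ 1 (mod 37) since 1·1 = 1 ≡ 1, so λ ≡ 29·1 ≡ 29.
  x = λ² - 0 - 0 = 841 - 0 ≡ 27; y = λ·(0 - 27) - 19 ≡ 12. → (27, 12)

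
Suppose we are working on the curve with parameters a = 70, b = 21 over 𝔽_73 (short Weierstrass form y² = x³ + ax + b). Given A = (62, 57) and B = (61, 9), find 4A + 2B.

(54, 9)

First 4A:
Repeated addition: build up to 4A.
2A: tangent at (62, 57): λ = (3·62² + 70)/(2·57) ≡ 68/41. 41⁻¹ ≡ 57 (mod 73) since 41·57 = 2337 ≡ 1, so λ ≡ 68·57 ≡ 7.
  x = λ² - 62 - 62 = 49 - 124 ≡ 71; y = λ·(62 - 71) - 57 ≡ 26. → (71, 26)
3A: (71, 26) + (62, 57). λ = (57 - 26)/(62 - 71) ≡ 31/64 mod 73. 64⁻¹ ≡ 8 (mod 73) since 64·8 = 512 ≡ 1, so λ ≡ 29.
  x = λ² - 71 - 62 = 841 - 133 ≡ 51; y = λ·(71 - 51) - 26 ≡ 43. → (51, 43)
4A: (51, 43) + (62, 57). λ = (57 - 43)/(62 - 51) ≡ 14/11 mod 73. 11⁻¹ ≡ 20 (mod 73), so λ ≡ 61.
  x = λ² - 51 - 62 = 3721 - 113 ≡ 31; y = λ·(51 - 31) - 43 ≡ 9. → (31, 9)
4A = (31, 9).
Next 2B:
Repeated addition: build up to 2B.
2B: tangent at (61, 9): λ = (3·61² + 70)/(2·9) ≡ 64/18. 18⁻¹ ≡ 69 (mod 73), so λ ≡ 64·69 ≡ 36.
  x = λ² - 61 - 61 = 1296 - 122 ≡ 6; y = λ·(61 - 6) - 9 ≡ 0. → (6, 0)
2B = (6, 0).
Finally 4A + 2B:
(31, 9) + (6, 0). λ = (0 - 9)/(6 - 31) ≡ 64/48 mod 73. 48⁻¹ ≡ 35 (mod 73), so λ ≡ 50.
  x = λ² - 31 - 6 = 2500 - 37 ≡ 54; y = λ·(31 - 54) - 9 ≡ 9. → (54, 9)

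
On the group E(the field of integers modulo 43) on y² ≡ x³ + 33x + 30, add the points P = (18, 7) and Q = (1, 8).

(18, 7) + (1, 8). λ = (8 - 7)/(1 - 18) ≡ 1/26 mod 43. 26⁻¹ ≡ 5 (mod 43) since 26·5 = 130 ≡ 1, so λ ≡ 5.
  x = λ² - 18 - 1 = 25 - 19 ≡ 6; y = λ·(18 - 6) - 7 ≡ 10. → (6, 10)

(6, 10)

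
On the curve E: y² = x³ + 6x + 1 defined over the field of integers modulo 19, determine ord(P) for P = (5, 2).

2P: tangent at (5, 2): λ = (3·5² + 6)/(2·2) ≡ 5/4. 4⁻¹ ≡ 5 (mod 19), so λ ≡ 5·5 ≡ 6.
  x = λ² - 5 - 5 = 36 - 10 ≡ 7; y = λ·(5 - 7) - 2 ≡ 5. → (7, 5)
3P: (7, 5) + (5, 2). λ = (2 - 5)/(5 - 7) ≡ 16/17 mod 19. 17⁻¹ ≡ 9 (mod 19) since 17·9 = 153 ≡ 1, so λ ≡ 11.
  x = λ² - 7 - 5 = 121 - 12 ≡ 14; y = λ·(7 - 14) - 5 ≡ 13. → (14, 13)
4P: (14, 13) + (5, 2). λ = (2 - 13)/(5 - 14) ≡ 8/10 mod 19. 10⁻¹ ≡ 2 (mod 19), so λ ≡ 16.
  x = λ² - 14 - 5 = 256 - 19 ≡ 9; y = λ·(14 - 9) - 13 ≡ 10. → (9, 10)
5P: (9, 10) + (5, 2). λ = (2 - 10)/(5 - 9) ≡ 11/15 mod 19. 15⁻¹ ≡ 14 (mod 19) since 15·14 = 210 ≡ 1, so λ ≡ 2.
  x = λ² - 9 - 5 = 4 - 14 ≡ 9; y = λ·(9 - 9) - 10 ≡ 9. → (9, 9)
6P: (9, 9) + (5, 2). λ = (2 - 9)/(5 - 9) ≡ 12/15 mod 19. 15⁻¹ ≡ 14 (mod 19), so λ ≡ 16.
  x = λ² - 9 - 5 = 256 - 14 ≡ 14; y = λ·(9 - 14) - 9 ≡ 6. → (14, 6)
7P: (14, 6) + (5, 2). λ = (2 - 6)/(5 - 14) ≡ 15/10 mod 19. 10⁻¹ ≡ 2 (mod 19) since 10·2 = 20 ≡ 1, so λ ≡ 11.
  x = λ² - 14 - 5 = 121 - 19 ≡ 7; y = λ·(14 - 7) - 6 ≡ 14. → (7, 14)
8P: (7, 14) + (5, 2). λ = (2 - 14)/(5 - 7) ≡ 7/17 mod 19. 17⁻¹ ≡ 9 (mod 19) since 17·9 = 153 ≡ 1, so λ ≡ 6.
  x = λ² - 7 - 5 = 36 - 12 ≡ 5; y = λ·(7 - 5) - 14 ≡ 17. → (5, 17)
9P: (5, 17) + (5, 2): same x and y₁ ≡ -y₂, so the sum is O.
9P = O, so the order is 9.

9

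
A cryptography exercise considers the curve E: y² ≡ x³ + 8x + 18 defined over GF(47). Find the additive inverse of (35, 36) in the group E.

(35, 11)

-(35, 36) = (35, -36 mod 47) = (35, 11).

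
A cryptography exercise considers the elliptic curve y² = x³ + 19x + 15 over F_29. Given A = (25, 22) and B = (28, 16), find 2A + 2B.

First 2A:
Repeated addition: build up to 2A.
2A: tangent at (25, 22): λ = (3·25² + 19)/(2·22) ≡ 9/15. 15⁻¹ ≡ 2 (mod 29) since 15·2 = 30 ≡ 1, so λ ≡ 9·2 ≡ 18.
  x = λ² - 25 - 25 = 324 - 50 ≡ 13; y = λ·(25 - 13) - 22 ≡ 20. → (13, 20)
2A = (13, 20).
Next 2B:
Repeated addition: build up to 2B.
2B: tangent at (28, 16): λ = (3·28² + 19)/(2·16) ≡ 22/3. 3⁻¹ ≡ 10 (mod 29), so λ ≡ 22·10 ≡ 17.
  x = λ² - 28 - 28 = 289 - 56 ≡ 1; y = λ·(28 - 1) - 16 ≡ 8. → (1, 8)
2B = (1, 8).
Finally 2A + 2B:
(13, 20) + (1, 8). λ = (8 - 20)/(1 - 13) ≡ 17/17 mod 29. 17⁻¹ ≡ 12 (mod 29), so λ ≡ 1.
  x = λ² - 13 - 1 = 1 - 14 ≡ 16; y = λ·(13 - 16) - 20 ≡ 6. → (16, 6)

(16, 6)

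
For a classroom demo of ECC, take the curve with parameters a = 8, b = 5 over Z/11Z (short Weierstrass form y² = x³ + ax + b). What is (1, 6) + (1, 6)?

tangent at (1, 6): λ = (3·1² + 8)/(2·6) ≡ 0/1. 1⁻¹ ≡ 1 (mod 11) since 1·1 = 1 ≡ 1, so λ ≡ 0·1 ≡ 0.
  x = λ² - 1 - 1 = 0 - 2 ≡ 9; y = λ·(1 - 9) - 6 ≡ 5. → (9, 5)

(9, 5)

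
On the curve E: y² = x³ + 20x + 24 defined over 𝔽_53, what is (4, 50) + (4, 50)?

tangent at (4, 50): λ = (3·4² + 20)/(2·50) ≡ 15/47. 47⁻¹ ≡ 44 (mod 53), so λ ≡ 15·44 ≡ 24.
  x = λ² - 4 - 4 = 576 - 8 ≡ 38; y = λ·(4 - 38) - 50 ≡ 35. → (38, 35)

(38, 35)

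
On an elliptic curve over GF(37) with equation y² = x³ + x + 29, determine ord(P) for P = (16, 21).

7

2P: tangent at (16, 21): λ = (3·16² + 1)/(2·21) ≡ 29/5. 5⁻¹ ≡ 15 (mod 37) since 5·15 = 75 ≡ 1, so λ ≡ 29·15 ≡ 28.
  x = λ² - 16 - 16 = 784 - 32 ≡ 12; y = λ·(16 - 12) - 21 ≡ 17. → (12, 17)
3P: (12, 17) + (16, 21). λ = (21 - 17)/(16 - 12) ≡ 4/4 mod 37. 4⁻¹ ≡ 28 (mod 37) since 4·28 = 112 ≡ 1, so λ ≡ 1.
  x = λ² - 12 - 16 = 1 - 28 ≡ 10; y = λ·(12 - 10) - 17 ≡ 22. → (10, 22)
4P: (10, 22) + (16, 21). λ = (21 - 22)/(16 - 10) ≡ 36/6 mod 37. 6⁻¹ ≡ 31 (mod 37), so λ ≡ 6.
  x = λ² - 10 - 16 = 36 - 26 ≡ 10; y = λ·(10 - 10) - 22 ≡ 15. → (10, 15)
5P: (10, 15) + (16, 21). λ = (21 - 15)/(16 - 10) ≡ 6/6 mod 37. 6⁻¹ ≡ 31 (mod 37), so λ ≡ 1.
  x = λ² - 10 - 16 = 1 - 26 ≡ 12; y = λ·(10 - 12) - 15 ≡ 20. → (12, 20)
6P: (12, 20) + (16, 21). λ = (21 - 20)/(16 - 12) ≡ 1/4 mod 37. 4⁻¹ ≡ 28 (mod 37), so λ ≡ 28.
  x = λ² - 12 - 16 = 784 - 28 ≡ 16; y = λ·(12 - 16) - 20 ≡ 16. → (16, 16)
7P: (16, 16) + (16, 21): same x and y₁ ≡ -y₂, so the sum is 𝒪.
7P = 𝒪, so the order is 7.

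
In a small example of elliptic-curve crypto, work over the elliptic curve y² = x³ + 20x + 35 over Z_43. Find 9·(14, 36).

Write Q = (14, 36).
Double-and-add on 9 = (1001)₂. Start with Q = (14, 36) for the leading 1-bit.
double: tangent at (14, 36): λ = (3·14² + 20)/(2·36) ≡ 6/29. 29⁻¹ ≡ 3 (mod 43), so λ ≡ 6·3 ≡ 18.
  x = λ² - 14 - 14 = 324 - 28 ≡ 38; y = λ·(14 - 38) - 36 ≡ 5. → (38, 5)
double: tangent at (38, 5): λ = (3·38² + 20)/(2·5) ≡ 9/10. 10⁻¹ ≡ 13 (mod 43), so λ ≡ 9·13 ≡ 31.
  x = λ² - 38 - 38 = 961 - 76 ≡ 25; y = λ·(38 - 25) - 5 ≡ 11. → (25, 11)
double: tangent at (25, 11): λ = (3·25² + 20)/(2·11) ≡ 3/22. 22⁻¹ ≡ 2 (mod 43) since 22·2 = 44 ≡ 1, so λ ≡ 3·2 ≡ 6.
  x = λ² - 25 - 25 = 36 - 50 ≡ 29; y = λ·(25 - 29) - 11 ≡ 8. → (29, 8)
add Q: (29, 8) + (14, 36). λ = (36 - 8)/(14 - 29) ≡ 28/28 mod 43. 28⁻¹ ≡ 20 (mod 43), so λ ≡ 1.
  x = λ² - 29 - 14 = 1 - 43 ≡ 1; y = λ·(29 - 1) - 8 ≡ 20. → (1, 20)

(1, 20)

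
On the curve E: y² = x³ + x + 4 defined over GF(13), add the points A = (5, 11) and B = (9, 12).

(8, 11)

(5, 11) + (9, 12). λ = (12 - 11)/(9 - 5) ≡ 1/4 mod 13. 4⁻¹ ≡ 10 (mod 13), so λ ≡ 10.
  x = λ² - 5 - 9 = 100 - 14 ≡ 8; y = λ·(5 - 8) - 11 ≡ 11. → (8, 11)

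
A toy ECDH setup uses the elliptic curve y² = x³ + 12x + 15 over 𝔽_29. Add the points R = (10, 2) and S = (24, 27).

(1, 12)

(10, 2) + (24, 27). λ = (27 - 2)/(24 - 10) ≡ 25/14 mod 29. 14⁻¹ ≡ 27 (mod 29) since 14·27 = 378 ≡ 1, so λ ≡ 8.
  x = λ² - 10 - 24 = 64 - 34 ≡ 1; y = λ·(10 - 1) - 2 ≡ 12. → (1, 12)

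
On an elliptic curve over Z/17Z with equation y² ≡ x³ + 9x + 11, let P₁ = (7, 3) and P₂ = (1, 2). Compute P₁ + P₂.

(1, 15)

(7, 3) + (1, 2). λ = (2 - 3)/(1 - 7) ≡ 16/11 mod 17. 11⁻¹ ≡ 14 (mod 17), so λ ≡ 3.
  x = λ² - 7 - 1 = 9 - 8 ≡ 1; y = λ·(7 - 1) - 3 ≡ 15. → (1, 15)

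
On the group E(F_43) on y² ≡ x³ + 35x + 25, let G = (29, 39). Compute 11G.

Repeated addition: build up to 11G.
2G: tangent at (29, 39): λ = (3·29² + 35)/(2·39) ≡ 21/35. 35⁻¹ ≡ 16 (mod 43) since 35·16 = 560 ≡ 1, so λ ≡ 21·16 ≡ 35.
  x = λ² - 29 - 29 = 1225 - 58 ≡ 6; y = λ·(29 - 6) - 39 ≡ 35. → (6, 35)
3G: (6, 35) + (29, 39). λ = (39 - 35)/(29 - 6) ≡ 4/23 mod 43. 23⁻¹ ≡ 15 (mod 43), so λ ≡ 17.
  x = λ² - 6 - 29 = 289 - 35 ≡ 39; y = λ·(6 - 39) - 35 ≡ 6. → (39, 6)
4G: (39, 6) + (29, 39). λ = (39 - 6)/(29 - 39) ≡ 33/33 mod 43. 33⁻¹ ≡ 30 (mod 43) since 33·30 = 990 ≡ 1, so λ ≡ 1.
  x = λ² - 39 - 29 = 1 - 68 ≡ 19; y = λ·(39 - 19) - 6 ≡ 14. → (19, 14)
5G: (19, 14) + (29, 39). λ = (39 - 14)/(29 - 19) ≡ 25/10 mod 43. 10⁻¹ ≡ 13 (mod 43), so λ ≡ 24.
  x = λ² - 19 - 29 = 576 - 48 ≡ 12; y = λ·(19 - 12) - 14 ≡ 25. → (12, 25)
6G: (12, 25) + (29, 39). λ = (39 - 25)/(29 - 12) ≡ 14/17 mod 43. 17⁻¹ ≡ 38 (mod 43) since 17·38 = 646 ≡ 1, so λ ≡ 16.
  x = λ² - 12 - 29 = 256 - 41 ≡ 0; y = λ·(12 - 0) - 25 ≡ 38. → (0, 38)
7G: (0, 38) + (29, 39). λ = (39 - 38)/(29 - 0) ≡ 1/29 mod 43. 29⁻¹ ≡ 3 (mod 43), so λ ≡ 3.
  x = λ² - 0 - 29 = 9 - 29 ≡ 23; y = λ·(0 - 23) - 38 ≡ 22. → (23, 22)
8G: (23, 22) + (29, 39). λ = (39 - 22)/(29 - 23) ≡ 17/6 mod 43. 6⁻¹ ≡ 36 (mod 43), so λ ≡ 10.
  x = λ² - 23 - 29 = 100 - 52 ≡ 5; y = λ·(23 - 5) - 22 ≡ 29. → (5, 29)
9G: (5, 29) + (29, 39). λ = (39 - 29)/(29 - 5) ≡ 10/24 mod 43. 24⁻¹ ≡ 9 (mod 43), so λ ≡ 4.
  x = λ² - 5 - 29 = 16 - 34 ≡ 25; y = λ·(5 - 25) - 29 ≡ 20. → (25, 20)
10G: (25, 20) + (29, 39). λ = (39 - 20)/(29 - 25) ≡ 19/4 mod 43. 4⁻¹ ≡ 11 (mod 43), so λ ≡ 37.
  x = λ² - 25 - 29 = 1369 - 54 ≡ 25; y = λ·(25 - 25) - 20 ≡ 23. → (25, 23)
11G: (25, 23) + (29, 39). λ = (39 - 23)/(29 - 25) ≡ 16/4 mod 43. 4⁻¹ ≡ 11 (mod 43) since 4·11 = 44 ≡ 1, so λ ≡ 4.
  x = λ² - 25 - 29 = 16 - 54 ≡ 5; y = λ·(25 - 5) - 23 ≡ 14. → (5, 14)

(5, 14)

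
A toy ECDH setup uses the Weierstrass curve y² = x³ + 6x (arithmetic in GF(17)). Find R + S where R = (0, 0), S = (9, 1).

(0, 0) + (9, 1). λ = (1 - 0)/(9 - 0) ≡ 1/9 mod 17. 9⁻¹ ≡ 2 (mod 17), so λ ≡ 2.
  x = λ² - 0 - 9 = 4 - 9 ≡ 12; y = λ·(0 - 12) - 0 ≡ 10. → (12, 10)

(12, 10)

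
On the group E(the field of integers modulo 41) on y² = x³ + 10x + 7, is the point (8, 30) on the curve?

no

y² = 30² ≡ 39; x³ + 10x + 7 = 599 ≡ 25 (mod 41). 39 ≠ 25.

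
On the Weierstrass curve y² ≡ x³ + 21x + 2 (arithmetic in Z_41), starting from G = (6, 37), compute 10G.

Repeated addition: build up to 10G.
2G: tangent at (6, 37): λ = (3·6² + 21)/(2·37) ≡ 6/33. 33⁻¹ ≡ 5 (mod 41) since 33·5 = 165 ≡ 1, so λ ≡ 6·5 ≡ 30.
  x = λ² - 6 - 6 = 900 - 12 ≡ 27; y = λ·(6 - 27) - 37 ≡ 30. → (27, 30)
3G: (27, 30) + (6, 37). λ = (37 - 30)/(6 - 27) ≡ 7/20 mod 41. 20⁻¹ ≡ 39 (mod 41) since 20·39 = 780 ≡ 1, so λ ≡ 27.
  x = λ² - 27 - 6 = 729 - 33 ≡ 40; y = λ·(27 - 40) - 30 ≡ 29. → (40, 29)
4G: (40, 29) + (6, 37). λ = (37 - 29)/(6 - 40) ≡ 8/7 mod 41. 7⁻¹ ≡ 6 (mod 41), so λ ≡ 7.
  x = λ² - 40 - 6 = 49 - 46 ≡ 3; y = λ·(40 - 3) - 29 ≡ 25. → (3, 25)
5G: (3, 25) + (6, 37). λ = (37 - 25)/(6 - 3) ≡ 12/3 mod 41. 3⁻¹ ≡ 14 (mod 41), so λ ≡ 4.
  x = λ² - 3 - 6 = 16 - 9 ≡ 7; y = λ·(3 - 7) - 25 ≡ 0. → (7, 0)
6G: (7, 0) + (6, 37). λ = (37 - 0)/(6 - 7) ≡ 37/40 mod 41. 40⁻¹ ≡ 40 (mod 41), so λ ≡ 4.
  x = λ² - 7 - 6 = 16 - 13 ≡ 3; y = λ·(7 - 3) - 0 ≡ 16. → (3, 16)
7G: (3, 16) + (6, 37). λ = (37 - 16)/(6 - 3) ≡ 21/3 mod 41. 3⁻¹ ≡ 14 (mod 41) since 3·14 = 42 ≡ 1, so λ ≡ 7.
  x = λ² - 3 - 6 = 49 - 9 ≡ 40; y = λ·(3 - 40) - 16 ≡ 12. → (40, 12)
8G: (40, 12) + (6, 37). λ = (37 - 12)/(6 - 40) ≡ 25/7 mod 41. 7⁻¹ ≡ 6 (mod 41) since 7·6 = 42 ≡ 1, so λ ≡ 27.
  x = λ² - 40 - 6 = 729 - 46 ≡ 27; y = λ·(40 - 27) - 12 ≡ 11. → (27, 11)
9G: (27, 11) + (6, 37). λ = (37 - 11)/(6 - 27) ≡ 26/20 mod 41. 20⁻¹ ≡ 39 (mod 41), so λ ≡ 30.
  x = λ² - 27 - 6 = 900 - 33 ≡ 6; y = λ·(27 - 6) - 11 ≡ 4. → (6, 4)
10G: (6, 4) + (6, 37): same x and y₁ ≡ -y₂, so the sum is O.

O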